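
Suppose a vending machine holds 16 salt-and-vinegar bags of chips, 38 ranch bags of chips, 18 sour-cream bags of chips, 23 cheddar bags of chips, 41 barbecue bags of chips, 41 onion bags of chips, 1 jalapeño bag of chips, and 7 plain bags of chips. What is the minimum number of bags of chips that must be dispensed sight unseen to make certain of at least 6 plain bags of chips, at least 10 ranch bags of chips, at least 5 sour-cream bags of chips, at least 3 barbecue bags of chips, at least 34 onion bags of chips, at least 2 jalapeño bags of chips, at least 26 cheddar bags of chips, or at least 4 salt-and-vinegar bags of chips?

81

The worst case stops just short of every target: 3 salt-and-vinegar, 9 ranch, 4 sour-cream, all 23 cheddar, 2 barbecue, 33 onion, 1 jalapeño, 5 plain — 3 + 9 + 4 + 23 + 2 + 33 + 1 + 5 = 80 bags of chips.
One more bag of chips must push some flavor to its target, so 80 + 1 = 81.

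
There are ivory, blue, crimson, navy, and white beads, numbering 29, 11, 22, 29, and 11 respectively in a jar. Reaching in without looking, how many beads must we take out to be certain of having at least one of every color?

The hardest color to obtain is blue: we could draw every other bead first — 102 − 11 = 91 beads — without a single blue one.
The next draw must be blue, so 91 + 1 = 92.

92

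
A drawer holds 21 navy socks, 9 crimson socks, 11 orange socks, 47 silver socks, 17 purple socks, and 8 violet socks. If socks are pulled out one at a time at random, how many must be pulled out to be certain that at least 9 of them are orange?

111

The worst case draws every non-orange sock first: 21 + 9 + 47 + 17 + 8 = 102.
The next 9 draws are then forced to be orange, giving 102 + 9 = 111.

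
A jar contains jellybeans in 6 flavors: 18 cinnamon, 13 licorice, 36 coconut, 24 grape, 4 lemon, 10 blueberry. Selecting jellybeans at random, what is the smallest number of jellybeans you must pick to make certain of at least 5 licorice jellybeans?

97

The worst case draws every non-licorice jellybean first: 18 + 36 + 24 + 4 + 10 = 92.
The next 5 draws are then forced to be licorice, giving 92 + 5 = 97.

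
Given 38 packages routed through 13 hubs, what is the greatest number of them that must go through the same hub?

3

The 38 packages fall into 13 hubs.
If each of the 13 hubs held at most 2, the total would be at most 13 × 2 = 26 < 38, a contradiction.
So at least one holds ⌈38/13⌉ = 3.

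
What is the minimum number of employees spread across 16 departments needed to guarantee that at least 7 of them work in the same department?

There are 16 departments acting as pigeonholes.
With 16 × 6 = 96 employees we could place exactly 6 in each, with no class reaching 7.
One more forces some class to hold 7, so 96 + 1 = 97.

97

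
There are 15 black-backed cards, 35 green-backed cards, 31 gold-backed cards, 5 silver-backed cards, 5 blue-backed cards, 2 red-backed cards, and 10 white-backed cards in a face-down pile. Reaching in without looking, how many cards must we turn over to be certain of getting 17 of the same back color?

In the worst case we take at most 16 of each back color, but all 15 black-backed, all 5 silver-backed, all 5 blue-backed, all 2 red-backed, and all 10 white-backed (fewer than 16), giving 15 + 16 + 16 + 5 + 5 + 2 + 10 = 69.
One more card then forces some back color to 17, so 69 + 1 = 70.

70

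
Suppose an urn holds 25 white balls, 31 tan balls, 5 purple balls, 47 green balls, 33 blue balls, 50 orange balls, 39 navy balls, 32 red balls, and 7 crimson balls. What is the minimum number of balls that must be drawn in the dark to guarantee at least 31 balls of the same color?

218

In the worst case we take at most 30 of each color, but all 25 white, all 5 purple, and all 7 crimson (fewer than 30), giving 25 + 30 + 5 + 30 + 30 + 30 + 30 + 30 + 7 = 217.
One more ball then forces some color to 31, so 217 + 1 = 218.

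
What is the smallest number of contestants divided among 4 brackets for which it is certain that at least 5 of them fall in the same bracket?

17

There are 4 brackets acting as pigeonholes.
With 4 × 4 = 16 contestants we could place exactly 4 in each, with no class reaching 5.
One more forces some class to hold 5, so 16 + 1 = 17.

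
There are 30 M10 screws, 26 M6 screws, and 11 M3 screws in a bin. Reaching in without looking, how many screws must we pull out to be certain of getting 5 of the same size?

Treat the 3 sizes as pigeonholes.
The worst case takes 4 screws of each size without reaching 5 of any: 3 × 4 = 12.
The next screw must bring some size to 5, so 12 + 1 = 13.

13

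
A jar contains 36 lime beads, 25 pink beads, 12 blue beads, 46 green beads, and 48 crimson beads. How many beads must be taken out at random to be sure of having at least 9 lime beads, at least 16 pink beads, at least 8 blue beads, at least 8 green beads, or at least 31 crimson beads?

68

Each of the 5 colors has its own threshold; avoid all of them simultaneously.
The worst case stops just short of every target: 8 lime, 15 pink, 7 blue, 7 green, 30 crimson — 8 + 15 + 7 + 7 + 30 = 67 beads.
One more bead must push some color to its target, so 67 + 1 = 68.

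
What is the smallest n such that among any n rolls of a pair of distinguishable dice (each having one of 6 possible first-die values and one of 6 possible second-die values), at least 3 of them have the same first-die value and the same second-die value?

73

There are 6 × 6 = 36 (first-die value, second-die value) combinations acting as pigeonholes.
With 36 × 2 = 72 rolls of a pair of distinguishable dice we could place exactly 2 in each, with no (first-die value, second-die value) pair reaching 3.
One more forces some (first-die value, second-die value) pair to hold 3, so 72 + 1 = 73.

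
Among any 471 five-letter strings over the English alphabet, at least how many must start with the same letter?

The 471 five-letter strings over the English alphabet fall into 26 possible first letters.
If each of the 26 possible first letters held at most 18, the total would be at most 26 × 18 = 468 < 471, a contradiction.
So at least one holds ⌈471/26⌉ = 19.

19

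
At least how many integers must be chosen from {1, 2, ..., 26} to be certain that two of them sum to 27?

Partition {1, …, 26} into 13 pairs: {1,26}, {2,25}, …, {13,14}.
Choosing 13 integers — say the integers 1 through 13 — takes one from each pair and avoids the property.
Choosing 14 forces two into the same pair by pigeonhole, and those sum to 27. So 14.

14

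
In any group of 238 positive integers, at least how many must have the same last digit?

24

If each of the 10 possible last digits held at most 23, the total would be at most 10 × 23 = 230 < 238, a contradiction.
So at least one holds ⌈238/10⌉ = 24.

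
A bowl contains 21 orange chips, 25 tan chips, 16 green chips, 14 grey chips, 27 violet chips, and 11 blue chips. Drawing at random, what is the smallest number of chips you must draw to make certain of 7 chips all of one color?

37

Treat the 6 colors as pigeonholes.
The worst case takes 6 chips of each color without reaching 7 of any: 6 × 6 = 36.
The next chip must bring some color to 7, so 36 + 1 = 37.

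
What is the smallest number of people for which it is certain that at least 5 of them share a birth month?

49

There are 12 months of the year acting as pigeonholes.
With 12 × 4 = 48 people we could place exactly 4 in each, with no class reaching 5.
One more forces some class to hold 5, so 48 + 1 = 49.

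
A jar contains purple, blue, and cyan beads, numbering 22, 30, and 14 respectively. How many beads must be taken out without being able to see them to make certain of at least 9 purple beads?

To avoid purple beads as long as possible, exhaust the other 2 colors first.
The worst case draws every non-purple bead first: 30 + 14 = 44.
The next 9 draws are then forced to be purple, giving 44 + 9 = 53.

53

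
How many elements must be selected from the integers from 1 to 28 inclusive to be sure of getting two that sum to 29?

Partition {1, …, 28} into 14 pairs: {1,28}, {2,27}, …, {14,15}.
Choosing 14 integers — say the integers 1 through 14 — takes one from each pair and avoids the property.
Choosing 15 forces two into the same pair by pigeonhole, and those sum to 29. So 15.

15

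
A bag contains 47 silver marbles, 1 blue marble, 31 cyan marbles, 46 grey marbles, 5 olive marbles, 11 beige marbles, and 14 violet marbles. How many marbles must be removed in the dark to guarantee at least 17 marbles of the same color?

In the worst case we take at most 16 of each color, but all 1 blue, all 5 olive, all 11 beige, and all 14 violet (fewer than 16), giving 16 + 1 + 16 + 16 + 5 + 11 + 14 = 79.
One more marble then forces some color to 17, so 79 + 1 = 80.

80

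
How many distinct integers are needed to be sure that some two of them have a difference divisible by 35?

Two integers differ by a multiple of 35 exactly when they share a remainder mod 35.
There are 35 residue classes mod 35, so 35 integers can all lie in distinct classes.
One more integer must repeat a residue, giving a difference divisible by 35. So n = 35 + 1 = 36.

36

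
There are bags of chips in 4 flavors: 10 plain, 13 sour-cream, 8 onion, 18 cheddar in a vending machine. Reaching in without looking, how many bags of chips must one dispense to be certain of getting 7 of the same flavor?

Treat the 4 flavors as pigeonholes.
The worst case takes 6 bags of chips of each flavor without reaching 7 of any: 4 × 6 = 24.
The next bag of chips must bring some flavor to 7, so 24 + 1 = 25.

25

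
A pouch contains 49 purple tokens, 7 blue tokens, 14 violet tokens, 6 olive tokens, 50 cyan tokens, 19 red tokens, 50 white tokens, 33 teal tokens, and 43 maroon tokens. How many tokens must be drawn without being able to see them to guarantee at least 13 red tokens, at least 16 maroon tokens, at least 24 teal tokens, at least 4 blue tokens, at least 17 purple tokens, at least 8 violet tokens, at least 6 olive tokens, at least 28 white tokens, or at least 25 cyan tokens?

The worst case stops just short of every target: 16 purple, 3 blue, 7 violet, 5 olive, 24 cyan, 12 red, 27 white, 23 teal, 15 maroon — 16 + 3 + 7 + 5 + 24 + 12 + 27 + 23 + 15 = 132 tokens.
One more token must push some color to its target, so 132 + 1 = 133.

133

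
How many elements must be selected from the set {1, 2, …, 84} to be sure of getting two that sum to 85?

Partition {1, …, 84} into 42 pairs: {1,84}, {2,83}, …, {42,43}.
Choosing 42 integers — say the integers 1 through 42 — takes one from each pair and avoids the property.
Choosing 43 forces two into the same pair by pigeonhole, and those sum to 85. So 43.

43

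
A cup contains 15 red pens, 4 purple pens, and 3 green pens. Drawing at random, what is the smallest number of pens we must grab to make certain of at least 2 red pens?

To avoid red pens as long as possible, exhaust the other 2 ink colors first.
The worst case draws every non-red pen first: 4 + 3 = 7.
The next 2 draws are then forced to be red, giving 7 + 2 = 9.

9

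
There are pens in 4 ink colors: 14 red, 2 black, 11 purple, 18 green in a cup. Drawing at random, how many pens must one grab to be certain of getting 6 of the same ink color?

18

In the worst case we take at most 5 of each ink color, but all 2 black (fewer than 5), giving 5 + 2 + 5 + 5 = 17.
One more pen then forces some ink color to 6, so 17 + 1 = 18.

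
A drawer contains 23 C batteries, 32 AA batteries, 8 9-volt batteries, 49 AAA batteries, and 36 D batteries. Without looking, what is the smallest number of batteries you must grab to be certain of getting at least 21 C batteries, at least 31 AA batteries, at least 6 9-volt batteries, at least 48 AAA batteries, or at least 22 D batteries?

124

Each of the 5 types has its own threshold; avoid all of them simultaneously.
The worst case stops just short of every target: 20 C, 30 AA, 5 9-volt, 47 AAA, 21 D — 20 + 30 + 5 + 47 + 21 = 123 batteries.
One more battery must push some type to its target, so 123 + 1 = 124.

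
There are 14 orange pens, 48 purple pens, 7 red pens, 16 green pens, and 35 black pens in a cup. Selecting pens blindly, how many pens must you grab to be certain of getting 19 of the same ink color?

74

In the worst case we take at most 18 of each ink color, but all 14 orange, all 7 red, and all 16 green (fewer than 18), giving 14 + 18 + 7 + 16 + 18 = 73.
One more pen then forces some ink color to 19, so 73 + 1 = 74.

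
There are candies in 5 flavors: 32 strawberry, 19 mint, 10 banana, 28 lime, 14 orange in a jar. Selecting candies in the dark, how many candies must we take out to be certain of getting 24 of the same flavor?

90

In the worst case we take at most 23 of each flavor, but all 19 mint, all 10 banana, and all 14 orange (fewer than 23), giving 23 + 19 + 10 + 23 + 14 = 89.
One more candy then forces some flavor to 24, so 89 + 1 = 90.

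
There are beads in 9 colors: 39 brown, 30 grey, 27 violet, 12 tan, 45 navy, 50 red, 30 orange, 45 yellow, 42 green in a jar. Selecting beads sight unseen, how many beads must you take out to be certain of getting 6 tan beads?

314

To avoid tan beads as long as possible, exhaust the other 8 colors first.
The worst case draws every non-tan bead first: 39 + 30 + 27 + 45 + 50 + 30 + 45 + 42 = 308.
The next 6 draws are then forced to be tan, giving 308 + 6 = 314.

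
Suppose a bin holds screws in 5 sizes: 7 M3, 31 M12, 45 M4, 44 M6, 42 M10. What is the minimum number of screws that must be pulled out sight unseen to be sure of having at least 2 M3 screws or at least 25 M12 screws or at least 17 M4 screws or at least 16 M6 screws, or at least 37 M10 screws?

Each of the 5 sizes has its own threshold; avoid all of them simultaneously.
The worst case stops just short of every target: 1 M3, 24 M12, 16 M4, 15 M6, 36 M10 — 1 + 24 + 16 + 15 + 36 = 92 screws.
One more screw must push some size to its target, so 92 + 1 = 93.

93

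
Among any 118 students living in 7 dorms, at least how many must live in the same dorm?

17

The 118 students fall into 7 dorms.
If each of the 7 dorms held at most 16, the total would be at most 7 × 16 = 112 < 118, a contradiction.
So at least one holds ⌈118/7⌉ = 17.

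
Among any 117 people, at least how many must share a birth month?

There are 12 months of the year, which serve as the pigeonholes.
If each of the 12 months of the year held at most 9, the total would be at most 12 × 9 = 108 < 117, a contradiction.
So at least one holds ⌈117/12⌉ = 10.

10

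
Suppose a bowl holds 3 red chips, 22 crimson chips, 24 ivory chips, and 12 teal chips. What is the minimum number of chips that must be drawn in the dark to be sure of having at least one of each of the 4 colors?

The hardest color to obtain is red: we could draw every other chip first — 61 − 3 = 58 chips — without a single red one.
The next draw must be red, so 58 + 1 = 59.

59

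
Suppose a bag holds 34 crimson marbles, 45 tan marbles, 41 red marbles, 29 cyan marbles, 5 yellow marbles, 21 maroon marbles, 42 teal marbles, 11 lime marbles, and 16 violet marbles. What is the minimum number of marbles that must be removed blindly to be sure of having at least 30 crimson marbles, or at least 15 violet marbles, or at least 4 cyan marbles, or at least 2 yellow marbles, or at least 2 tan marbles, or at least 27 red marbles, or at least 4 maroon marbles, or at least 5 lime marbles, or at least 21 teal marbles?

102

The worst case stops just short of every target: 29 crimson, 1 tan, 26 red, 3 cyan, 1 yellow, 3 maroon, 20 teal, 4 lime, 14 violet — 29 + 1 + 26 + 3 + 1 + 3 + 20 + 4 + 14 = 101 marbles.
One more marble must push some color to its target, so 101 + 1 = 102.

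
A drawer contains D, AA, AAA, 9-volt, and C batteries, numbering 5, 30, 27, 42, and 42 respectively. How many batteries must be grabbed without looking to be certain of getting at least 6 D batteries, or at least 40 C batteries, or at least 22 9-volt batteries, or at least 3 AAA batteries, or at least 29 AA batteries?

The worst case stops just short of every target: 5 D, 28 AA, 2 AAA, 21 9-volt, 39 C — 5 + 28 + 2 + 21 + 39 = 95 batteries.
One more battery must push some type to its target, so 95 + 1 = 96.

96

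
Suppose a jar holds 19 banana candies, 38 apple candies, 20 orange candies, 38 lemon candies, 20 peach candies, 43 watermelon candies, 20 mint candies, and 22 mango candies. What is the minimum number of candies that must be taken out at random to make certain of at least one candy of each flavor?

The hardest flavor to obtain is banana: we could draw every other candy first — 220 − 19 = 201 candies — without a single banana one.
The next draw must be banana, so 201 + 1 = 202.

202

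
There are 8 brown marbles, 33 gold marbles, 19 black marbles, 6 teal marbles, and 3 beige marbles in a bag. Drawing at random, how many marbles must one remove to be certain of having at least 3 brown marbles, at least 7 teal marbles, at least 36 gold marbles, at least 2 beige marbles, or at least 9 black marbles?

51

Each of the 5 colors has its own threshold; avoid all of them simultaneously.
The worst case stops just short of every target: 2 brown, all 33 gold, 8 black, 6 teal, 1 beige — 2 + 33 + 8 + 6 + 1 = 50 marbles.
One more marble must push some color to its target, so 50 + 1 = 51.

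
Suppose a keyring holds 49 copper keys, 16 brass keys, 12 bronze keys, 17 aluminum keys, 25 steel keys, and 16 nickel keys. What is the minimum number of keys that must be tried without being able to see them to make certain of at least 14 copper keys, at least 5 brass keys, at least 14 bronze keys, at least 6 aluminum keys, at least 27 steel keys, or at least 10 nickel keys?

69

The worst case stops just short of every target: 13 copper, 4 brass, all 12 bronze, 5 aluminum, all 25 steel, 9 nickel — 13 + 4 + 12 + 5 + 25 + 9 = 68 keys.
One more key must push some type to its target, so 68 + 1 = 69.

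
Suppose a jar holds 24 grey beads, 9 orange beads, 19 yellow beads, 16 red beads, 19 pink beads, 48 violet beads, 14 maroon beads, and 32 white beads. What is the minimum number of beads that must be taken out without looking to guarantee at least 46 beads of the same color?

In the worst case we take at most 45 of each color, but all 24 grey, all 9 orange, all 19 yellow, all 16 red, all 19 pink, all 14 maroon, and all 32 white (fewer than 45), giving 24 + 9 + 19 + 16 + 19 + 45 + 14 + 32 = 178.
One more bead then forces some color to 46, so 178 + 1 = 179.

179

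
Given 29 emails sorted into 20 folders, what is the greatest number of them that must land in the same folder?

2

The 29 emails fall into 20 folders.
If each of the 20 folders held at most 1, the total would be at most 20 × 1 = 20 < 29, a contradiction.
So at least one holds ⌈29/20⌉ = 2.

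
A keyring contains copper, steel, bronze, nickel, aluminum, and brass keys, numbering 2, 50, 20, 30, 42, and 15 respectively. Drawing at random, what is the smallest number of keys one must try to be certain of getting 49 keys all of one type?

158

In the worst case we take at most 48 of each type, but all 2 copper, all 20 bronze, all 30 nickel, all 42 aluminum, and all 15 brass (fewer than 48), giving 2 + 48 + 20 + 30 + 42 + 15 = 157.
One more key then forces some type to 49, so 157 + 1 = 158.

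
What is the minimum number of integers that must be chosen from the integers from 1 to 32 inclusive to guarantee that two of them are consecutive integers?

17

Partition {1, …, 32} into 16 pairs: {1,2}, {3,4}, …, {31,32}.
Choosing 16 integers — say the 16 even numbers 2, 4, …, 32 — takes one from each pair and avoids the property.
Choosing 17 forces two into the same pair by pigeonhole, and those are consecutive. So 17.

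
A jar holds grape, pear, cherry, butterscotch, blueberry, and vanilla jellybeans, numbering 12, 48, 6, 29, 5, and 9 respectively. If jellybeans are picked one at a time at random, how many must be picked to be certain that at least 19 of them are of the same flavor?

In the worst case we take at most 18 of each flavor, but all 12 grape, all 6 cherry, all 5 blueberry, and all 9 vanilla (fewer than 18), giving 12 + 18 + 6 + 18 + 5 + 9 = 68.
One more jellybean then forces some flavor to 19, so 68 + 1 = 69.

69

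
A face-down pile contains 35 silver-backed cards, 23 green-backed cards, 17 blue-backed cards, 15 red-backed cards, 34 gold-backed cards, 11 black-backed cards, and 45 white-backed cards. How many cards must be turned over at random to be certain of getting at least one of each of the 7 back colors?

The hardest back color to obtain is black-backed: we could draw every other card first — 180 − 11 = 169 cards — without a single black-backed one.
The next draw must be black-backed, so 169 + 1 = 170.

170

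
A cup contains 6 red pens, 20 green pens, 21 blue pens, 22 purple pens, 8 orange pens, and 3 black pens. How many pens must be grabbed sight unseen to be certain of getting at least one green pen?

To avoid green pens as long as possible, exhaust the other 5 ink colors first.
The worst case draws every non-green pen first: 6 + 21 + 22 + 8 + 3 = 60.
The next draw is then forced to be green, giving 60 + 1 = 61.

61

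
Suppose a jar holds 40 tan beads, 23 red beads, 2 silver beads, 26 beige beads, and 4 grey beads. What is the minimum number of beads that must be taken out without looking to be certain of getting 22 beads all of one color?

70

Treat the 5 colors as pigeonholes.
In the worst case we take at most 21 of each color, but all 2 silver and all 4 grey (fewer than 21), giving 21 + 21 + 2 + 21 + 4 = 69.
One more bead then forces some color to 22, so 69 + 1 = 70.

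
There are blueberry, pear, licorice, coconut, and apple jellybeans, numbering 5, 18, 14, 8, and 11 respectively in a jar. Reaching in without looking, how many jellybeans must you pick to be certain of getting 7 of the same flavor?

30

In the worst case we take at most 6 of each flavor, but all 5 blueberry (fewer than 6), giving 5 + 6 + 6 + 6 + 6 = 29.
One more jellybean then forces some flavor to 7, so 29 + 1 = 30.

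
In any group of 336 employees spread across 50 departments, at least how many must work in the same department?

7

If each of the 50 departments held at most 6, the total would be at most 50 × 6 = 300 < 336, a contradiction.
So at least one holds ⌈336/50⌉ = 7.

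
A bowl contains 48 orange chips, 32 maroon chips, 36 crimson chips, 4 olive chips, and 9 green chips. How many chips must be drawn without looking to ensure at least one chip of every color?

The hardest color to obtain is olive: we could draw every other chip first — 129 − 4 = 125 chips — without a single olive one.
The next draw must be olive, so 125 + 1 = 126.

126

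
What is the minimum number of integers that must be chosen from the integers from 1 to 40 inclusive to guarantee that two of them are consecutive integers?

Partition {1, …, 40} into 20 pairs: {1,2}, {3,4}, …, {39,40}.
Choosing 20 integers — say the 20 even numbers 2, 4, …, 40 — takes one from each pair and avoids the property.
Choosing 21 forces two into the same pair by pigeonhole, and those are consecutive. So 21.

21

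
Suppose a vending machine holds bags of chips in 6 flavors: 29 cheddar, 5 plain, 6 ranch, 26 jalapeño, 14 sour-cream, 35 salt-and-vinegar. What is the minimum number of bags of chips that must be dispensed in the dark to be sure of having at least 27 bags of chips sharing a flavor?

104

In the worst case we take at most 26 of each flavor, but all 5 plain, all 6 ranch, and all 14 sour-cream (fewer than 26), giving 26 + 5 + 6 + 26 + 14 + 26 = 103.
One more bag of chips then forces some flavor to 27, so 103 + 1 = 104.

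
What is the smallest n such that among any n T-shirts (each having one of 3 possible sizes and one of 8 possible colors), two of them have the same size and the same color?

25

There are 3 × 8 = 24 (size, color) combinations acting as pigeonholes.
With 24 T-shirts we could place one in each, avoiding any repeat.
One more forces some (size, color) pair to hold 2, so 24 + 1 = 25.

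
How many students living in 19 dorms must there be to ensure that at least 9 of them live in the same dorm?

153

There are 19 dorms acting as pigeonholes.
With 19 × 8 = 152 students we could place exactly 8 in each, with no class reaching 9.
One more forces some class to hold 9, so 152 + 1 = 153.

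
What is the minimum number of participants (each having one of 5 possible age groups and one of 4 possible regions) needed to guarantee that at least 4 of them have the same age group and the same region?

There are 5 × 4 = 20 (age group, region) combinations acting as pigeonholes.
With 20 × 3 = 60 participants we could place exactly 3 in each, with no (age group, region) pair reaching 4.
One more forces some (age group, region) pair to hold 4, so 60 + 1 = 61.

61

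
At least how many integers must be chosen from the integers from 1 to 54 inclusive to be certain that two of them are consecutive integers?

28

Partition {1, …, 54} into 27 pairs: {1,2}, {3,4}, …, {53,54}.
Choosing 27 integers — say the 27 even numbers 2, 4, …, 54 — takes one from each pair and avoids the property.
Choosing 28 forces two into the same pair by pigeonhole, and those are consecutive. So 28.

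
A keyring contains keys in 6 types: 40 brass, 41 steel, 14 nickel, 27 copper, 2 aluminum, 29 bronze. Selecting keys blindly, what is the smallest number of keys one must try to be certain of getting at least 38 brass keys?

151

The worst case draws every non-brass key first: 41 + 14 + 27 + 2 + 29 = 113.
The next 38 draws are then forced to be brass, giving 113 + 38 = 151.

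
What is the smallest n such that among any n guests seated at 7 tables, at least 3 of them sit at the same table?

There are 7 tables acting as pigeonholes.
With 7 × 2 = 14 guests we could place exactly 2 in each, with no class reaching 3.
One more forces some class to hold 3, so 14 + 1 = 15.

15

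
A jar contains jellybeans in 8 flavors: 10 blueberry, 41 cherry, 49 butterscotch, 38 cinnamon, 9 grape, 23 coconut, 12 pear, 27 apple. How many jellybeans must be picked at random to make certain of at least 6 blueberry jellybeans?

The worst case draws every non-blueberry jellybean first: 41 + 49 + 38 + 9 + 23 + 12 + 27 = 199.
The next 6 draws are then forced to be blueberry, giving 199 + 6 = 205.

205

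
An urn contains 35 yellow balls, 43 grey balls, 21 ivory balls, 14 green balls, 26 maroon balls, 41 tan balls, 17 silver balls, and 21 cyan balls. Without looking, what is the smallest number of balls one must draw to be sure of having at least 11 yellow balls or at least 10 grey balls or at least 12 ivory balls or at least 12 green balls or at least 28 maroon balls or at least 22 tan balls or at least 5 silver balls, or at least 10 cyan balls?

The worst case stops just short of every target: 10 yellow, 9 grey, 11 ivory, 11 green, all 26 maroon, 21 tan, 4 silver, 9 cyan — 10 + 9 + 11 + 11 + 26 + 21 + 4 + 9 = 101 balls.
One more ball must push some color to its target, so 101 + 1 = 102.

102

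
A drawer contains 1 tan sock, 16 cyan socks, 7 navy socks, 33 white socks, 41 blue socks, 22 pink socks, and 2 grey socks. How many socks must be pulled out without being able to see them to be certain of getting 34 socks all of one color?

In the worst case we take at most 33 of each color, but all 1 tan, all 16 cyan, all 7 navy, all 22 pink, and all 2 grey (fewer than 33), giving 1 + 16 + 7 + 33 + 33 + 22 + 2 = 114.
One more sock then forces some color to 34, so 114 + 1 = 115.

115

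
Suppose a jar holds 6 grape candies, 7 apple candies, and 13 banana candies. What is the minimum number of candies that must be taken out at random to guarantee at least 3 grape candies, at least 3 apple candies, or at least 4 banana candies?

8

Each of the 3 flavors has its own threshold; avoid all of them simultaneously.
The worst case stops just short of every target: 2 grape, 2 apple, 3 banana — 2 + 2 + 3 = 7 candies.
One more candy must push some flavor to its target, so 7 + 1 = 8.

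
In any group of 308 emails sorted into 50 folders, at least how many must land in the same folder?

If each of the 50 folders held at most 6, the total would be at most 50 × 6 = 300 < 308, a contradiction.
So at least one holds ⌈308/50⌉ = 7.

7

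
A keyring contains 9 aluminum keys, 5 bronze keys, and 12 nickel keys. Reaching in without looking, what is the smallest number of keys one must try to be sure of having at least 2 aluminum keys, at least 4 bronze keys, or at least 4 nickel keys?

8

Each of the 3 types has its own threshold; avoid all of them simultaneously.
The worst case stops just short of every target: 1 aluminum, 3 bronze, 3 nickel — 1 + 3 + 3 = 7 keys.
One more key must push some type to its target, so 7 + 1 = 8.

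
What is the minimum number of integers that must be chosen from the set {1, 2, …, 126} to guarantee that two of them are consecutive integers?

64

Partition {1, …, 126} into 63 pairs: {1,2}, {3,4}, …, {125,126}.
Choosing 63 integers — say the 63 even numbers 2, 4, …, 126 — takes one from each pair and avoids the property.
Choosing 64 forces two into the same pair by pigeonhole, and those are consecutive. So 64.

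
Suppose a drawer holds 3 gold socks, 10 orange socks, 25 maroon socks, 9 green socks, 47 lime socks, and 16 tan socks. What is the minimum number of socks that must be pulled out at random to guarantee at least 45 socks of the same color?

108

In the worst case we take at most 44 of each color, but all 3 gold, all 10 orange, all 25 maroon, all 9 green, and all 16 tan (fewer than 44), giving 3 + 10 + 25 + 9 + 44 + 16 = 107.
One more sock then forces some color to 45, so 107 + 1 = 108.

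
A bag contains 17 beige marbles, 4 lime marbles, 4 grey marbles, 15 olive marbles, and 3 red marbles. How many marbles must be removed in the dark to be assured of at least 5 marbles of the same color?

In the worst case we take at most 4 of each color, but all 3 red (fewer than 4), giving 4 + 4 + 4 + 4 + 3 = 19.
One more marble then forces some color to 5, so 19 + 1 = 20.

20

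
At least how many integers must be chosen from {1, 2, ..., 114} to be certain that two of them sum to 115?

Partition {1, …, 114} into 57 pairs: {1,114}, {2,113}, …, {57,58}.
Choosing 57 integers — say the integers 1 through 57 — takes one from each pair and avoids the property.
Choosing 58 forces two into the same pair by pigeonhole, and those sum to 115. So 58.

58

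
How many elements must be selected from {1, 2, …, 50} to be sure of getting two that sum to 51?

26

Partition {1, …, 50} into 25 pairs: {1,50}, {2,49}, …, {25,26}.
Choosing 25 integers — say the integers 1 through 25 — takes one from each pair and avoids the property.
Choosing 26 forces two into the same pair by pigeonhole, and those sum to 51. So 26.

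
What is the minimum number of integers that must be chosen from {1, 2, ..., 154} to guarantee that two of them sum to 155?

Partition {1, …, 154} into 77 pairs: {1,154}, {2,153}, …, {77,78}.
Choosing 77 integers — say the integers 1 through 77 — takes one from each pair and avoids the property.
Choosing 78 forces two into the same pair by pigeonhole, and those sum to 155. So 78.

78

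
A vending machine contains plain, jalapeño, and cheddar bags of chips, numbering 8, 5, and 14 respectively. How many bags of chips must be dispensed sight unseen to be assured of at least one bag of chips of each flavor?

23

The hardest flavor to obtain is jalapeño: we could draw every other bag of chips first — 27 − 5 = 22 bags of chips — without a single jalapeño one.
The next draw must be jalapeño, so 22 + 1 = 23.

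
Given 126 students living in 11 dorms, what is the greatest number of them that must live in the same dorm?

12

The 126 students fall into 11 dorms.
If each of the 11 dorms held at most 11, the total would be at most 11 × 11 = 121 < 126, a contradiction.
So at least one holds ⌈126/11⌉ = 12.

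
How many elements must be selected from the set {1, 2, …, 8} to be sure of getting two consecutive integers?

5

Partition {1, …, 8} into 4 pairs: {1,2}, {3,4}, …, {7,8}.
Choosing 4 integers — say the 4 even numbers 2, 4, …, 8 — takes one from each pair and avoids the property.
Choosing 5 forces two into the same pair by pigeonhole, and those are consecutive. So 5.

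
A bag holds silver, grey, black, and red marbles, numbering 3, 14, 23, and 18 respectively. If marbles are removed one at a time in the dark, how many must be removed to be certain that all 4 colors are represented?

The hardest color to obtain is silver: we could draw every other marble first — 58 − 3 = 55 marbles — without a single silver one.
The next draw must be silver, so 55 + 1 = 56.

56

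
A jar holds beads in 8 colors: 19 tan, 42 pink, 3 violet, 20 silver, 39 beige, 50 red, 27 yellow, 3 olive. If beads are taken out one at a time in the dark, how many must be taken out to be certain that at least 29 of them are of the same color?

157

In the worst case we take at most 28 of each color, but all 19 tan, all 3 violet, all 20 silver, all 27 yellow, and all 3 olive (fewer than 28), giving 19 + 28 + 3 + 20 + 28 + 28 + 27 + 3 = 156.
One more bead then forces some color to 29, so 156 + 1 = 157.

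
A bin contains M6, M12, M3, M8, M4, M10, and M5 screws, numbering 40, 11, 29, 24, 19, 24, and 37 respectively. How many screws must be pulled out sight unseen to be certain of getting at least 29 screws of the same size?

163

In the worst case we take at most 28 of each size, but all 11 M12, all 24 M8, all 19 M4, and all 24 M10 (fewer than 28), giving 28 + 11 + 28 + 24 + 19 + 24 + 28 = 162.
One more screw then forces some size to 29, so 162 + 1 = 163.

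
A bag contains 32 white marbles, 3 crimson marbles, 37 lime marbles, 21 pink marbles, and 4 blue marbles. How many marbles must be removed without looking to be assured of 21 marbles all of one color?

Treat the 5 colors as pigeonholes.
In the worst case we take at most 20 of each color, but all 3 crimson and all 4 blue (fewer than 20), giving 20 + 3 + 20 + 20 + 4 = 67.
One more marble then forces some color to 21, so 67 + 1 = 68.

68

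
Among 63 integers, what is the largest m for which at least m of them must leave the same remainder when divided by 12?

The 63 integers fall into 12 residue classes modulo 12.
If each of the 12 residue classes modulo 12 held at most 5, the total would be at most 12 × 5 = 60 < 63, a contradiction.
So at least one holds ⌈63/12⌉ = 6.

6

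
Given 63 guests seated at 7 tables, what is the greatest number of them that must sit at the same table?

If each of the 7 tables held at most 8, the total would be at most 7 × 8 = 56 < 63, a contradiction.
So at least one holds ⌈63/7⌉ = 9.

9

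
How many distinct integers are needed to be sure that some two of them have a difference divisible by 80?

Use the pigeonhole principle on residue classes: two integers differ by a multiple of 80 exactly when they share a remainder mod 80.
There are 80 residue classes mod 80, so 80 integers can all lie in distinct classes.
One more integer must repeat a residue, giving a difference divisible by 80. So n = 80 + 1 = 81.

81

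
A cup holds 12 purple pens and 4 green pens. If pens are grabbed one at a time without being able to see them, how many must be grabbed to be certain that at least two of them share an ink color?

The worst case takes 1 pen of each ink color without reaching 2 of any: 2 × 1 = 2.
The next pen must bring some ink color to 2, so 2 + 1 = 3.

3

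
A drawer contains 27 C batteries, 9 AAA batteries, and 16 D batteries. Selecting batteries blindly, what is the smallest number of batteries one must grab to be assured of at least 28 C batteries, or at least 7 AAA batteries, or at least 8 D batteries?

Each of the 3 types has its own threshold; avoid all of them simultaneously.
The worst case stops just short of every target: 27 C, 6 AAA, 7 D — 27 + 6 + 7 = 40 batteries.
One more battery must push some type to its target, so 40 + 1 = 41.

41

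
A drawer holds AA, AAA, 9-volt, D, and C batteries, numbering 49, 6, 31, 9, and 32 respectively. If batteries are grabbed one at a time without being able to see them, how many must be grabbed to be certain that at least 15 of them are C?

110

The worst case draws every non-C battery first: 49 + 6 + 31 + 9 = 95.
The next 15 draws are then forced to be C, giving 95 + 15 = 110.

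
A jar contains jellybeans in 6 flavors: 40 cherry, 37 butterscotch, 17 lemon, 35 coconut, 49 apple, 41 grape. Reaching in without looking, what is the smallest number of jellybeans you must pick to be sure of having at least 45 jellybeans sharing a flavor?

215

Treat the 6 flavors as pigeonholes.
In the worst case we take at most 44 of each flavor, but all 40 cherry, all 37 butterscotch, all 17 lemon, all 35 coconut, and all 41 grape (fewer than 44), giving 40 + 37 + 17 + 35 + 44 + 41 = 214.
One more jellybean then forces some flavor to 45, so 214 + 1 = 215.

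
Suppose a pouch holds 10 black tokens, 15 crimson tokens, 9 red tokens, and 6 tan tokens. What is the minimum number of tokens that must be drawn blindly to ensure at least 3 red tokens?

The worst case draws every non-red token first: 10 + 15 + 6 = 31.
The next 3 draws are then forced to be red, giving 31 + 3 = 34.

34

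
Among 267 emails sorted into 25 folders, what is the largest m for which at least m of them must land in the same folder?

If each of the 25 folders held at most 10, the total would be at most 25 × 10 = 250 < 267, a contradiction.
So at least one holds ⌈267/25⌉ = 11.

11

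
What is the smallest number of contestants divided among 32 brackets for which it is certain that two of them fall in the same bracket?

33

There are 32 brackets acting as pigeonholes.
With 32 contestants we could place one in each, avoiding any repeat.
One more forces some class to hold 2, so 32 + 1 = 33.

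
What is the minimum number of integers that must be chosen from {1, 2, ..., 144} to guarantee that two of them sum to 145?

73

Partition {1, …, 144} into 72 pairs: {1,144}, {2,143}, …, {72,73}.
Choosing 72 integers — say the integers 1 through 72 — takes one from each pair and avoids the property.
Choosing 73 forces two into the same pair by pigeonhole, and those sum to 145. So 73.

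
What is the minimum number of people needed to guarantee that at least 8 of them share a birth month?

There are 12 months of the year acting as pigeonholes.
With 12 × 7 = 84 people we could place exactly 7 in each, with no class reaching 8.
One more forces some class to hold 8, so 84 + 1 = 85.

85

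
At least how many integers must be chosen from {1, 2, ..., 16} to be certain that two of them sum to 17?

9

Partition {1, …, 16} into 8 pairs: {1,16}, {2,15}, …, {8,9}.
Choosing 8 integers — say the integers 1 through 8 — takes one from each pair and avoids the property.
Choosing 9 forces two into the same pair by pigeonhole, and those sum to 17. So 9.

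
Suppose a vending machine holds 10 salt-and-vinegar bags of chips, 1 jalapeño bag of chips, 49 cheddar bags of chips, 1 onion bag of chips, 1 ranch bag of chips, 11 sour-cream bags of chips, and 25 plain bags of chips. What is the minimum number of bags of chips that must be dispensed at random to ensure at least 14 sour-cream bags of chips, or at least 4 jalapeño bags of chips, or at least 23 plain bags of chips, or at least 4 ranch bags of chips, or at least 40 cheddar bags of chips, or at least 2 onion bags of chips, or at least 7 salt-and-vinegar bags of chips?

The worst case stops just short of every target: 6 salt-and-vinegar, all 1 jalapeño, 39 cheddar, 1 onion, all 1 ranch, all 11 sour-cream, 22 plain — 6 + 1 + 39 + 1 + 1 + 11 + 22 = 81 bags of chips.
One more bag of chips must push some flavor to its target, so 81 + 1 = 82.

82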